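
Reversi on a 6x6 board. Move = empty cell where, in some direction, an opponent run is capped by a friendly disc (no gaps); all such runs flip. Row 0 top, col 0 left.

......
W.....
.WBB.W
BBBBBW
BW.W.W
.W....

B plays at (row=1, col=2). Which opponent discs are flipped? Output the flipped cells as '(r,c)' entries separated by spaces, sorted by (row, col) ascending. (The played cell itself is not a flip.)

Dir NW: first cell '.' (not opp) -> no flip
Dir N: first cell '.' (not opp) -> no flip
Dir NE: first cell '.' (not opp) -> no flip
Dir W: first cell '.' (not opp) -> no flip
Dir E: first cell '.' (not opp) -> no flip
Dir SW: opp run (2,1) capped by B -> flip
Dir S: first cell 'B' (not opp) -> no flip
Dir SE: first cell 'B' (not opp) -> no flip

Answer: (2,1)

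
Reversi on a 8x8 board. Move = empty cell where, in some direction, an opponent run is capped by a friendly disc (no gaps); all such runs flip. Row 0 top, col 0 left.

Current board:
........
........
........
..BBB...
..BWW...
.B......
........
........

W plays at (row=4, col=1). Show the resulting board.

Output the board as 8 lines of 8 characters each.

Place W at (4,1); scan 8 dirs for brackets.
Dir NW: first cell '.' (not opp) -> no flip
Dir N: first cell '.' (not opp) -> no flip
Dir NE: opp run (3,2), next='.' -> no flip
Dir W: first cell '.' (not opp) -> no flip
Dir E: opp run (4,2) capped by W -> flip
Dir SW: first cell '.' (not opp) -> no flip
Dir S: opp run (5,1), next='.' -> no flip
Dir SE: first cell '.' (not opp) -> no flip
All flips: (4,2)

Answer: ........
........
........
..BBB...
.WWWW...
.B......
........
........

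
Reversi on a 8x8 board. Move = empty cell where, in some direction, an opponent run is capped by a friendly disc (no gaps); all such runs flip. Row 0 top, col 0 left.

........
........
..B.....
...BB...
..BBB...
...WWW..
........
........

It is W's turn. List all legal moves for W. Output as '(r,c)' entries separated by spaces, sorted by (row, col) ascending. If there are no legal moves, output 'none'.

Answer: (1,1) (2,3) (2,4) (3,1) (3,2) (3,5)

Derivation:
(1,1): flips 3 -> legal
(1,2): no bracket -> illegal
(1,3): no bracket -> illegal
(2,1): no bracket -> illegal
(2,3): flips 2 -> legal
(2,4): flips 2 -> legal
(2,5): no bracket -> illegal
(3,1): flips 1 -> legal
(3,2): flips 1 -> legal
(3,5): flips 1 -> legal
(4,1): no bracket -> illegal
(4,5): no bracket -> illegal
(5,1): no bracket -> illegal
(5,2): no bracket -> illegal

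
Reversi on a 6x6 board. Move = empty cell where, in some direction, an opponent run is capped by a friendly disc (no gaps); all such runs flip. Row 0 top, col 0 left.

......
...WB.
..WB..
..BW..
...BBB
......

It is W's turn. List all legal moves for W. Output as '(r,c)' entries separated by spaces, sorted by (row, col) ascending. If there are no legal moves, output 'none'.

Answer: (1,5) (2,4) (3,1) (4,2) (5,3) (5,5)

Derivation:
(0,3): no bracket -> illegal
(0,4): no bracket -> illegal
(0,5): no bracket -> illegal
(1,2): no bracket -> illegal
(1,5): flips 1 -> legal
(2,1): no bracket -> illegal
(2,4): flips 1 -> legal
(2,5): no bracket -> illegal
(3,1): flips 1 -> legal
(3,4): no bracket -> illegal
(3,5): no bracket -> illegal
(4,1): no bracket -> illegal
(4,2): flips 1 -> legal
(5,2): no bracket -> illegal
(5,3): flips 1 -> legal
(5,4): no bracket -> illegal
(5,5): flips 1 -> legal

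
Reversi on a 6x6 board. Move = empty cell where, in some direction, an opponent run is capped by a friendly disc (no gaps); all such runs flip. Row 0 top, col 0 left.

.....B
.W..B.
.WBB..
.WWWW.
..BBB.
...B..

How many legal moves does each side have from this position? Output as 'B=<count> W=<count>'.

-- B to move --
(0,0): flips 1 -> legal
(0,1): no bracket -> illegal
(0,2): no bracket -> illegal
(1,0): flips 2 -> legal
(1,2): no bracket -> illegal
(2,0): flips 2 -> legal
(2,4): flips 2 -> legal
(2,5): flips 1 -> legal
(3,0): no bracket -> illegal
(3,5): no bracket -> illegal
(4,0): flips 1 -> legal
(4,1): flips 1 -> legal
(4,5): flips 1 -> legal
B mobility = 8
-- W to move --
(0,3): no bracket -> illegal
(0,4): no bracket -> illegal
(1,2): flips 2 -> legal
(1,3): flips 2 -> legal
(1,5): no bracket -> illegal
(2,4): flips 2 -> legal
(2,5): no bracket -> illegal
(3,5): no bracket -> illegal
(4,1): no bracket -> illegal
(4,5): no bracket -> illegal
(5,1): flips 1 -> legal
(5,2): flips 2 -> legal
(5,4): flips 2 -> legal
(5,5): flips 1 -> legal
W mobility = 7

Answer: B=8 W=7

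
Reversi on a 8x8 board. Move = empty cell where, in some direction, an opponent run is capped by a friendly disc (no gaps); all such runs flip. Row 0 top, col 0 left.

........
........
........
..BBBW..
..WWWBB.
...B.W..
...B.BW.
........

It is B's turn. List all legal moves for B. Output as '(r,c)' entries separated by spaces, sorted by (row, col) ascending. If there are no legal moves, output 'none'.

(2,4): flips 1 -> legal
(2,5): flips 1 -> legal
(2,6): flips 2 -> legal
(3,1): flips 1 -> legal
(3,6): flips 1 -> legal
(4,1): flips 3 -> legal
(5,1): flips 1 -> legal
(5,2): flips 2 -> legal
(5,4): flips 2 -> legal
(5,6): no bracket -> illegal
(5,7): no bracket -> illegal
(6,4): flips 1 -> legal
(6,7): flips 1 -> legal
(7,5): no bracket -> illegal
(7,6): no bracket -> illegal
(7,7): flips 3 -> legal

Answer: (2,4) (2,5) (2,6) (3,1) (3,6) (4,1) (5,1) (5,2) (5,4) (6,4) (6,7) (7,7)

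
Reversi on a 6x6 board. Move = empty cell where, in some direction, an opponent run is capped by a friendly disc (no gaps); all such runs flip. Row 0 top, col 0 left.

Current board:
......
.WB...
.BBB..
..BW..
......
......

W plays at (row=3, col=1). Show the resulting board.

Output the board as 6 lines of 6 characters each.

Answer: ......
.WB...
.WBB..
.WWW..
......
......

Derivation:
Place W at (3,1); scan 8 dirs for brackets.
Dir NW: first cell '.' (not opp) -> no flip
Dir N: opp run (2,1) capped by W -> flip
Dir NE: opp run (2,2), next='.' -> no flip
Dir W: first cell '.' (not opp) -> no flip
Dir E: opp run (3,2) capped by W -> flip
Dir SW: first cell '.' (not opp) -> no flip
Dir S: first cell '.' (not opp) -> no flip
Dir SE: first cell '.' (not opp) -> no flip
All flips: (2,1) (3,2)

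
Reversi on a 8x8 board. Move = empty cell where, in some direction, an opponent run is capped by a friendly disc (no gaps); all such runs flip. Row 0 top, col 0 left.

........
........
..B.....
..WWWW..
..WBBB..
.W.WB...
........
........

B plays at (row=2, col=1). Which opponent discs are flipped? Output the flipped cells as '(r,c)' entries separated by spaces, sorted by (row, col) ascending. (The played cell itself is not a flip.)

Answer: (3,2)

Derivation:
Dir NW: first cell '.' (not opp) -> no flip
Dir N: first cell '.' (not opp) -> no flip
Dir NE: first cell '.' (not opp) -> no flip
Dir W: first cell '.' (not opp) -> no flip
Dir E: first cell 'B' (not opp) -> no flip
Dir SW: first cell '.' (not opp) -> no flip
Dir S: first cell '.' (not opp) -> no flip
Dir SE: opp run (3,2) capped by B -> flip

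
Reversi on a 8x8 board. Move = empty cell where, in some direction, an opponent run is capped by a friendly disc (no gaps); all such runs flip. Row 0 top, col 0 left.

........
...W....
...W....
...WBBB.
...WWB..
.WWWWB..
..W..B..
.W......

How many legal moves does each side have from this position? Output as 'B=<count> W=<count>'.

Answer: B=8 W=9

Derivation:
-- B to move --
(0,2): no bracket -> illegal
(0,3): no bracket -> illegal
(0,4): no bracket -> illegal
(1,2): flips 1 -> legal
(1,4): no bracket -> illegal
(2,2): flips 2 -> legal
(2,4): no bracket -> illegal
(3,2): flips 3 -> legal
(4,0): no bracket -> illegal
(4,1): no bracket -> illegal
(4,2): flips 2 -> legal
(5,0): flips 4 -> legal
(6,0): no bracket -> illegal
(6,1): flips 2 -> legal
(6,3): flips 1 -> legal
(6,4): flips 2 -> legal
(7,0): no bracket -> illegal
(7,2): no bracket -> illegal
(7,3): no bracket -> illegal
B mobility = 8
-- W to move --
(2,4): flips 1 -> legal
(2,5): flips 1 -> legal
(2,6): flips 1 -> legal
(2,7): flips 2 -> legal
(3,7): flips 3 -> legal
(4,6): flips 1 -> legal
(4,7): no bracket -> illegal
(5,6): flips 3 -> legal
(6,4): no bracket -> illegal
(6,6): flips 1 -> legal
(7,4): no bracket -> illegal
(7,5): no bracket -> illegal
(7,6): flips 1 -> legal
W mobility = 9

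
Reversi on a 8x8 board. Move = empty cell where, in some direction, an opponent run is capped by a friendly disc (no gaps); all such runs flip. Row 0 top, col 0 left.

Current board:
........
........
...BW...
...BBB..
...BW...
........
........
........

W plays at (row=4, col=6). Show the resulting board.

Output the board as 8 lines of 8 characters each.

Place W at (4,6); scan 8 dirs for brackets.
Dir NW: opp run (3,5) capped by W -> flip
Dir N: first cell '.' (not opp) -> no flip
Dir NE: first cell '.' (not opp) -> no flip
Dir W: first cell '.' (not opp) -> no flip
Dir E: first cell '.' (not opp) -> no flip
Dir SW: first cell '.' (not opp) -> no flip
Dir S: first cell '.' (not opp) -> no flip
Dir SE: first cell '.' (not opp) -> no flip
All flips: (3,5)

Answer: ........
........
...BW...
...BBW..
...BW.W.
........
........
........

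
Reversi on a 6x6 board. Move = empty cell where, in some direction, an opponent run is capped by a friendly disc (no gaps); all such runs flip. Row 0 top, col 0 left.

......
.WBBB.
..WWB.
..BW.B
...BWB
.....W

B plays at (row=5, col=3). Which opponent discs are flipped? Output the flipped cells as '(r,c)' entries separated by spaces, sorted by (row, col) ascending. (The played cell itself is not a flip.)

Answer: (4,4)

Derivation:
Dir NW: first cell '.' (not opp) -> no flip
Dir N: first cell 'B' (not opp) -> no flip
Dir NE: opp run (4,4) capped by B -> flip
Dir W: first cell '.' (not opp) -> no flip
Dir E: first cell '.' (not opp) -> no flip
Dir SW: edge -> no flip
Dir S: edge -> no flip
Dir SE: edge -> no flip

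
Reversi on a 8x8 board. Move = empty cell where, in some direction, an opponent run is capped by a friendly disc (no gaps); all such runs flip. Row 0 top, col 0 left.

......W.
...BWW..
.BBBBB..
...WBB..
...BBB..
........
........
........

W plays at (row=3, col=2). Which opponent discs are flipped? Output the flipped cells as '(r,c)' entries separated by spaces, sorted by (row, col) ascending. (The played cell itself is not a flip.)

Dir NW: opp run (2,1), next='.' -> no flip
Dir N: opp run (2,2), next='.' -> no flip
Dir NE: opp run (2,3) capped by W -> flip
Dir W: first cell '.' (not opp) -> no flip
Dir E: first cell 'W' (not opp) -> no flip
Dir SW: first cell '.' (not opp) -> no flip
Dir S: first cell '.' (not opp) -> no flip
Dir SE: opp run (4,3), next='.' -> no flip

Answer: (2,3)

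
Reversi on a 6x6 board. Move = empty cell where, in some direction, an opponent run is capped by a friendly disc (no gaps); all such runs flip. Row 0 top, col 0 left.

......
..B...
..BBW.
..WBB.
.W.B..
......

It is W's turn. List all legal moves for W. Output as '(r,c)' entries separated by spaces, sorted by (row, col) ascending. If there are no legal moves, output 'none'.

(0,1): no bracket -> illegal
(0,2): flips 2 -> legal
(0,3): no bracket -> illegal
(1,1): no bracket -> illegal
(1,3): no bracket -> illegal
(1,4): flips 1 -> legal
(2,1): flips 2 -> legal
(2,5): no bracket -> illegal
(3,1): no bracket -> illegal
(3,5): flips 2 -> legal
(4,2): flips 1 -> legal
(4,4): flips 1 -> legal
(4,5): no bracket -> illegal
(5,2): no bracket -> illegal
(5,3): no bracket -> illegal
(5,4): flips 1 -> legal

Answer: (0,2) (1,4) (2,1) (3,5) (4,2) (4,4) (5,4)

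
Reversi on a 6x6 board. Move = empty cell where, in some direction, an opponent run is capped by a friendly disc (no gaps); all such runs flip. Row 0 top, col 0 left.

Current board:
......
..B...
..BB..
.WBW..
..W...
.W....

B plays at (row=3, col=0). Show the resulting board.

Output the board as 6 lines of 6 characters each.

Place B at (3,0); scan 8 dirs for brackets.
Dir NW: edge -> no flip
Dir N: first cell '.' (not opp) -> no flip
Dir NE: first cell '.' (not opp) -> no flip
Dir W: edge -> no flip
Dir E: opp run (3,1) capped by B -> flip
Dir SW: edge -> no flip
Dir S: first cell '.' (not opp) -> no flip
Dir SE: first cell '.' (not opp) -> no flip
All flips: (3,1)

Answer: ......
..B...
..BB..
BBBW..
..W...
.W....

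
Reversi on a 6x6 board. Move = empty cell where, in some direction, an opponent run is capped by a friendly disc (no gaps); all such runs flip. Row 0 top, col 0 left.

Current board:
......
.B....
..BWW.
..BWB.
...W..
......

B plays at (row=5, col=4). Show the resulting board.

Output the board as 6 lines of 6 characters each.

Answer: ......
.B....
..BWW.
..BWB.
...B..
....B.

Derivation:
Place B at (5,4); scan 8 dirs for brackets.
Dir NW: opp run (4,3) capped by B -> flip
Dir N: first cell '.' (not opp) -> no flip
Dir NE: first cell '.' (not opp) -> no flip
Dir W: first cell '.' (not opp) -> no flip
Dir E: first cell '.' (not opp) -> no flip
Dir SW: edge -> no flip
Dir S: edge -> no flip
Dir SE: edge -> no flip
All flips: (4,3)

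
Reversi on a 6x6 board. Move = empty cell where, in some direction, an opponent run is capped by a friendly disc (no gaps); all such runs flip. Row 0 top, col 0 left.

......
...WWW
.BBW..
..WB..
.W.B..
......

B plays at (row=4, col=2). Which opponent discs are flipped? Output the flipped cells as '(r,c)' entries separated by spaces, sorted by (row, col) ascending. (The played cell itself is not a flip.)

Answer: (3,2)

Derivation:
Dir NW: first cell '.' (not opp) -> no flip
Dir N: opp run (3,2) capped by B -> flip
Dir NE: first cell 'B' (not opp) -> no flip
Dir W: opp run (4,1), next='.' -> no flip
Dir E: first cell 'B' (not opp) -> no flip
Dir SW: first cell '.' (not opp) -> no flip
Dir S: first cell '.' (not opp) -> no flip
Dir SE: first cell '.' (not opp) -> no flip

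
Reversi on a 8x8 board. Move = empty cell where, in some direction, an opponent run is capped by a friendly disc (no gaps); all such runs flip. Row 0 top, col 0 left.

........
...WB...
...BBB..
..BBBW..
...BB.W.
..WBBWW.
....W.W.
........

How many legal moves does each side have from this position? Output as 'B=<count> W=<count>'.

Answer: B=12 W=8

Derivation:
-- B to move --
(0,2): flips 1 -> legal
(0,3): flips 1 -> legal
(0,4): no bracket -> illegal
(1,2): flips 1 -> legal
(2,2): no bracket -> illegal
(2,6): flips 1 -> legal
(3,6): flips 1 -> legal
(3,7): no bracket -> illegal
(4,1): no bracket -> illegal
(4,2): no bracket -> illegal
(4,5): flips 1 -> legal
(4,7): no bracket -> illegal
(5,1): flips 1 -> legal
(5,7): flips 4 -> legal
(6,1): flips 1 -> legal
(6,2): no bracket -> illegal
(6,3): no bracket -> illegal
(6,5): no bracket -> illegal
(6,7): no bracket -> illegal
(7,3): no bracket -> illegal
(7,4): flips 1 -> legal
(7,5): flips 1 -> legal
(7,6): no bracket -> illegal
(7,7): flips 2 -> legal
B mobility = 12
-- W to move --
(0,3): no bracket -> illegal
(0,4): flips 5 -> legal
(0,5): no bracket -> illegal
(1,2): no bracket -> illegal
(1,5): flips 2 -> legal
(1,6): flips 3 -> legal
(2,1): no bracket -> illegal
(2,2): flips 2 -> legal
(2,6): no bracket -> illegal
(3,1): flips 3 -> legal
(3,6): no bracket -> illegal
(4,1): no bracket -> illegal
(4,2): flips 1 -> legal
(4,5): no bracket -> illegal
(6,2): flips 2 -> legal
(6,3): flips 4 -> legal
(6,5): no bracket -> illegal
W mobility = 8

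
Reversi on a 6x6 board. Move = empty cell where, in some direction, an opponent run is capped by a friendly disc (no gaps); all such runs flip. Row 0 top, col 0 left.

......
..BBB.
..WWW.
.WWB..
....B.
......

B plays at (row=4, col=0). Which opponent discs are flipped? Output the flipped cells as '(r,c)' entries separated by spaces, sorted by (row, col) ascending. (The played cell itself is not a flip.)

Dir NW: edge -> no flip
Dir N: first cell '.' (not opp) -> no flip
Dir NE: opp run (3,1) (2,2) capped by B -> flip
Dir W: edge -> no flip
Dir E: first cell '.' (not opp) -> no flip
Dir SW: edge -> no flip
Dir S: first cell '.' (not opp) -> no flip
Dir SE: first cell '.' (not opp) -> no flip

Answer: (2,2) (3,1)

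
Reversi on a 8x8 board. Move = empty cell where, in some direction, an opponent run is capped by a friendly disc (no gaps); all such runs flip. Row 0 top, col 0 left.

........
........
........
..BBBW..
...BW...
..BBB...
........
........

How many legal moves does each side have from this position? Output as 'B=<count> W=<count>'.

Answer: B=4 W=6

Derivation:
-- B to move --
(2,4): no bracket -> illegal
(2,5): no bracket -> illegal
(2,6): flips 2 -> legal
(3,6): flips 1 -> legal
(4,5): flips 1 -> legal
(4,6): no bracket -> illegal
(5,5): flips 1 -> legal
B mobility = 4
-- W to move --
(2,1): no bracket -> illegal
(2,2): flips 1 -> legal
(2,3): no bracket -> illegal
(2,4): flips 1 -> legal
(2,5): no bracket -> illegal
(3,1): flips 3 -> legal
(4,1): no bracket -> illegal
(4,2): flips 1 -> legal
(4,5): no bracket -> illegal
(5,1): no bracket -> illegal
(5,5): no bracket -> illegal
(6,1): no bracket -> illegal
(6,2): flips 1 -> legal
(6,3): no bracket -> illegal
(6,4): flips 1 -> legal
(6,5): no bracket -> illegal
W mobility = 6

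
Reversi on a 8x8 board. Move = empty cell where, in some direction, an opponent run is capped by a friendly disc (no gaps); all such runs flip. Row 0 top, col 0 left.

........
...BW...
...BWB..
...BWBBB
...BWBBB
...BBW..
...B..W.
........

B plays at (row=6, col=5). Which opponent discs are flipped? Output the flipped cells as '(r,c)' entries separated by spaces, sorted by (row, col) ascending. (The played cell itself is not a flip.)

Dir NW: first cell 'B' (not opp) -> no flip
Dir N: opp run (5,5) capped by B -> flip
Dir NE: first cell '.' (not opp) -> no flip
Dir W: first cell '.' (not opp) -> no flip
Dir E: opp run (6,6), next='.' -> no flip
Dir SW: first cell '.' (not opp) -> no flip
Dir S: first cell '.' (not opp) -> no flip
Dir SE: first cell '.' (not opp) -> no flip

Answer: (5,5)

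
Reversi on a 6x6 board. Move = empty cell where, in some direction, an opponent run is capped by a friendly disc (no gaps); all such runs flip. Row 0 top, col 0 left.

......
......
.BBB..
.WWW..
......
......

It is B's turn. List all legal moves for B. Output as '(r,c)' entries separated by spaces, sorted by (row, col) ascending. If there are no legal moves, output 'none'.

Answer: (4,0) (4,1) (4,2) (4,3) (4,4)

Derivation:
(2,0): no bracket -> illegal
(2,4): no bracket -> illegal
(3,0): no bracket -> illegal
(3,4): no bracket -> illegal
(4,0): flips 1 -> legal
(4,1): flips 2 -> legal
(4,2): flips 1 -> legal
(4,3): flips 2 -> legal
(4,4): flips 1 -> legal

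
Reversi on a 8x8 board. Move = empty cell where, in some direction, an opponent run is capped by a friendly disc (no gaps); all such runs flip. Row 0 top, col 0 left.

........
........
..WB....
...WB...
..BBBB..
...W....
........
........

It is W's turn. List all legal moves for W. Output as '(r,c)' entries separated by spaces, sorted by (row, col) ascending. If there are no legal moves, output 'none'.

(1,2): no bracket -> illegal
(1,3): flips 1 -> legal
(1,4): no bracket -> illegal
(2,4): flips 1 -> legal
(2,5): no bracket -> illegal
(3,1): flips 1 -> legal
(3,2): no bracket -> illegal
(3,5): flips 2 -> legal
(3,6): no bracket -> illegal
(4,1): no bracket -> illegal
(4,6): no bracket -> illegal
(5,1): flips 1 -> legal
(5,2): no bracket -> illegal
(5,4): no bracket -> illegal
(5,5): flips 1 -> legal
(5,6): no bracket -> illegal

Answer: (1,3) (2,4) (3,1) (3,5) (5,1) (5,5)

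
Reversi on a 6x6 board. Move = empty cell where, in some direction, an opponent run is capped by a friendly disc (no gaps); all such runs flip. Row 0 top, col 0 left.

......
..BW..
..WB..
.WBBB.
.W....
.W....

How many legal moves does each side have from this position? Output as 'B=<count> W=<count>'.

-- B to move --
(0,2): no bracket -> illegal
(0,3): flips 1 -> legal
(0,4): no bracket -> illegal
(1,1): flips 1 -> legal
(1,4): flips 1 -> legal
(2,0): no bracket -> illegal
(2,1): flips 1 -> legal
(2,4): no bracket -> illegal
(3,0): flips 1 -> legal
(4,0): no bracket -> illegal
(4,2): no bracket -> illegal
(5,0): flips 1 -> legal
(5,2): no bracket -> illegal
B mobility = 6
-- W to move --
(0,1): no bracket -> illegal
(0,2): flips 1 -> legal
(0,3): no bracket -> illegal
(1,1): flips 1 -> legal
(1,4): flips 2 -> legal
(2,1): no bracket -> illegal
(2,4): flips 1 -> legal
(2,5): no bracket -> illegal
(3,5): flips 3 -> legal
(4,2): flips 1 -> legal
(4,3): flips 2 -> legal
(4,4): flips 1 -> legal
(4,5): no bracket -> illegal
W mobility = 8

Answer: B=6 W=8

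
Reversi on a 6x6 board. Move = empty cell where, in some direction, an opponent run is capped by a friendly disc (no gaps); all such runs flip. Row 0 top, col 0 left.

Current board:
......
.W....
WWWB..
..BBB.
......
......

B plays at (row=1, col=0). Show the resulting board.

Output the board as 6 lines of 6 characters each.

Place B at (1,0); scan 8 dirs for brackets.
Dir NW: edge -> no flip
Dir N: first cell '.' (not opp) -> no flip
Dir NE: first cell '.' (not opp) -> no flip
Dir W: edge -> no flip
Dir E: opp run (1,1), next='.' -> no flip
Dir SW: edge -> no flip
Dir S: opp run (2,0), next='.' -> no flip
Dir SE: opp run (2,1) capped by B -> flip
All flips: (2,1)

Answer: ......
BW....
WBWB..
..BBB.
......
......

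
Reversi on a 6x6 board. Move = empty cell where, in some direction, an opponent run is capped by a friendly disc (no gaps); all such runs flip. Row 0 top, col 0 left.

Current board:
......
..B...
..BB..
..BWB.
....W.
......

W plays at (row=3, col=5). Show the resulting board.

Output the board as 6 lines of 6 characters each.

Answer: ......
..B...
..BB..
..BWWW
....W.
......

Derivation:
Place W at (3,5); scan 8 dirs for brackets.
Dir NW: first cell '.' (not opp) -> no flip
Dir N: first cell '.' (not opp) -> no flip
Dir NE: edge -> no flip
Dir W: opp run (3,4) capped by W -> flip
Dir E: edge -> no flip
Dir SW: first cell 'W' (not opp) -> no flip
Dir S: first cell '.' (not opp) -> no flip
Dir SE: edge -> no flip
All flips: (3,4)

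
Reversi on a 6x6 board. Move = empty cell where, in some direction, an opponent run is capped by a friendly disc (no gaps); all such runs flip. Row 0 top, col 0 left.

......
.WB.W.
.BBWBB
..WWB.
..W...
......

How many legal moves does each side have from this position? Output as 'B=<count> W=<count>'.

-- B to move --
(0,0): flips 1 -> legal
(0,1): flips 1 -> legal
(0,2): no bracket -> illegal
(0,3): flips 1 -> legal
(0,4): flips 1 -> legal
(0,5): no bracket -> illegal
(1,0): flips 1 -> legal
(1,3): no bracket -> illegal
(1,5): no bracket -> illegal
(2,0): no bracket -> illegal
(3,1): flips 2 -> legal
(4,1): no bracket -> illegal
(4,3): flips 1 -> legal
(4,4): flips 1 -> legal
(5,1): flips 2 -> legal
(5,2): flips 2 -> legal
(5,3): no bracket -> illegal
B mobility = 10
-- W to move --
(0,1): flips 1 -> legal
(0,2): flips 2 -> legal
(0,3): no bracket -> illegal
(1,0): flips 1 -> legal
(1,3): flips 1 -> legal
(1,5): flips 1 -> legal
(2,0): flips 2 -> legal
(3,0): no bracket -> illegal
(3,1): flips 1 -> legal
(3,5): flips 1 -> legal
(4,3): no bracket -> illegal
(4,4): flips 2 -> legal
(4,5): flips 1 -> legal
W mobility = 10

Answer: B=10 W=10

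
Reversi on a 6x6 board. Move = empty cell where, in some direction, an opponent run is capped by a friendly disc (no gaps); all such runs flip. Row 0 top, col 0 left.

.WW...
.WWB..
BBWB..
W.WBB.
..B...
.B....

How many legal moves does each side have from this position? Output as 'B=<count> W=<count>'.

Answer: B=7 W=9

Derivation:
-- B to move --
(0,0): flips 2 -> legal
(0,3): flips 1 -> legal
(1,0): flips 2 -> legal
(3,1): flips 2 -> legal
(4,0): flips 1 -> legal
(4,1): flips 1 -> legal
(4,3): flips 1 -> legal
B mobility = 7
-- W to move --
(0,3): no bracket -> illegal
(0,4): flips 1 -> legal
(1,0): flips 2 -> legal
(1,4): flips 2 -> legal
(2,4): flips 2 -> legal
(2,5): no bracket -> illegal
(3,1): flips 1 -> legal
(3,5): flips 2 -> legal
(4,0): no bracket -> illegal
(4,1): no bracket -> illegal
(4,3): no bracket -> illegal
(4,4): flips 1 -> legal
(4,5): flips 2 -> legal
(5,0): no bracket -> illegal
(5,2): flips 1 -> legal
(5,3): no bracket -> illegal
W mobility = 9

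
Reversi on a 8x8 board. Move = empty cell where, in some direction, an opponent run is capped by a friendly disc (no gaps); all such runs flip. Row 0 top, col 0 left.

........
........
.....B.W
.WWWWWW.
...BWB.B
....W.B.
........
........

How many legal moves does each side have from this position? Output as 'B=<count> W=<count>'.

-- B to move --
(1,6): no bracket -> illegal
(1,7): no bracket -> illegal
(2,0): no bracket -> illegal
(2,1): flips 1 -> legal
(2,2): no bracket -> illegal
(2,3): flips 2 -> legal
(2,4): no bracket -> illegal
(2,6): no bracket -> illegal
(3,0): no bracket -> illegal
(3,7): no bracket -> illegal
(4,0): no bracket -> illegal
(4,1): no bracket -> illegal
(4,2): no bracket -> illegal
(4,6): no bracket -> illegal
(5,3): no bracket -> illegal
(5,5): no bracket -> illegal
(6,3): flips 1 -> legal
(6,4): no bracket -> illegal
(6,5): flips 1 -> legal
B mobility = 4
-- W to move --
(1,4): flips 1 -> legal
(1,5): flips 1 -> legal
(1,6): flips 1 -> legal
(2,4): no bracket -> illegal
(2,6): no bracket -> illegal
(3,7): no bracket -> illegal
(4,2): flips 1 -> legal
(4,6): flips 1 -> legal
(5,2): flips 1 -> legal
(5,3): flips 1 -> legal
(5,5): flips 1 -> legal
(5,7): no bracket -> illegal
(6,5): no bracket -> illegal
(6,6): no bracket -> illegal
(6,7): flips 2 -> legal
W mobility = 9

Answer: B=4 W=9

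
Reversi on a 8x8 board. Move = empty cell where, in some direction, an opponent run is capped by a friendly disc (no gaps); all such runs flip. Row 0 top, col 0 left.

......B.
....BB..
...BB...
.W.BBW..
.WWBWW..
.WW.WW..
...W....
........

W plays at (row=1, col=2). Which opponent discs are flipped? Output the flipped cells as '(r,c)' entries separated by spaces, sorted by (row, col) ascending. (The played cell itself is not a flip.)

Dir NW: first cell '.' (not opp) -> no flip
Dir N: first cell '.' (not opp) -> no flip
Dir NE: first cell '.' (not opp) -> no flip
Dir W: first cell '.' (not opp) -> no flip
Dir E: first cell '.' (not opp) -> no flip
Dir SW: first cell '.' (not opp) -> no flip
Dir S: first cell '.' (not opp) -> no flip
Dir SE: opp run (2,3) (3,4) capped by W -> flip

Answer: (2,3) (3,4)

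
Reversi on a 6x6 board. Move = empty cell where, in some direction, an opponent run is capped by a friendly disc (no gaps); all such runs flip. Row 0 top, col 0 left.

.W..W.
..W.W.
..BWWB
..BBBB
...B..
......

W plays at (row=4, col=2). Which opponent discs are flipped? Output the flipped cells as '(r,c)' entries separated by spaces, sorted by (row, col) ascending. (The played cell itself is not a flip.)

Dir NW: first cell '.' (not opp) -> no flip
Dir N: opp run (3,2) (2,2) capped by W -> flip
Dir NE: opp run (3,3) capped by W -> flip
Dir W: first cell '.' (not opp) -> no flip
Dir E: opp run (4,3), next='.' -> no flip
Dir SW: first cell '.' (not opp) -> no flip
Dir S: first cell '.' (not opp) -> no flip
Dir SE: first cell '.' (not opp) -> no flip

Answer: (2,2) (3,2) (3,3)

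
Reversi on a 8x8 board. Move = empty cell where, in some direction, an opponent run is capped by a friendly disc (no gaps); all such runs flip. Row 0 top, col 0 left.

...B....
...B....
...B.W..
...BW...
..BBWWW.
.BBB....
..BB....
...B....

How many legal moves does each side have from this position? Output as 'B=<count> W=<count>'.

Answer: B=5 W=6

Derivation:
-- B to move --
(1,4): no bracket -> illegal
(1,5): no bracket -> illegal
(1,6): flips 2 -> legal
(2,4): no bracket -> illegal
(2,6): no bracket -> illegal
(3,5): flips 2 -> legal
(3,6): no bracket -> illegal
(3,7): no bracket -> illegal
(4,7): flips 3 -> legal
(5,4): no bracket -> illegal
(5,5): flips 1 -> legal
(5,6): flips 2 -> legal
(5,7): no bracket -> illegal
B mobility = 5
-- W to move --
(0,2): no bracket -> illegal
(0,4): no bracket -> illegal
(1,2): flips 1 -> legal
(1,4): no bracket -> illegal
(2,2): flips 1 -> legal
(2,4): no bracket -> illegal
(3,1): no bracket -> illegal
(3,2): flips 1 -> legal
(4,0): no bracket -> illegal
(4,1): flips 2 -> legal
(5,0): no bracket -> illegal
(5,4): no bracket -> illegal
(6,0): no bracket -> illegal
(6,1): flips 2 -> legal
(6,4): no bracket -> illegal
(7,1): flips 2 -> legal
(7,2): no bracket -> illegal
(7,4): no bracket -> illegal
W mobility = 6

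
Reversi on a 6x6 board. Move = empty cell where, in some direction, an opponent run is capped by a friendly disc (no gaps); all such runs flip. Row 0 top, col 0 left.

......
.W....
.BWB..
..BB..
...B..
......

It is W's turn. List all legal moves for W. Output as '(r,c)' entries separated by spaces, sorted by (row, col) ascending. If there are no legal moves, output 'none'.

Answer: (2,0) (2,4) (3,1) (4,2) (4,4)

Derivation:
(1,0): no bracket -> illegal
(1,2): no bracket -> illegal
(1,3): no bracket -> illegal
(1,4): no bracket -> illegal
(2,0): flips 1 -> legal
(2,4): flips 1 -> legal
(3,0): no bracket -> illegal
(3,1): flips 1 -> legal
(3,4): no bracket -> illegal
(4,1): no bracket -> illegal
(4,2): flips 1 -> legal
(4,4): flips 1 -> legal
(5,2): no bracket -> illegal
(5,3): no bracket -> illegal
(5,4): no bracket -> illegal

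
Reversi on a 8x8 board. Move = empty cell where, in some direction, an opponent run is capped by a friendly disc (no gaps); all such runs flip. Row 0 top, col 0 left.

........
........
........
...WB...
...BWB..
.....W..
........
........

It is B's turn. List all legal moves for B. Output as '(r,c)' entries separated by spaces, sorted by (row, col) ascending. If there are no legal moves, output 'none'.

Answer: (2,3) (3,2) (5,4) (6,5)

Derivation:
(2,2): no bracket -> illegal
(2,3): flips 1 -> legal
(2,4): no bracket -> illegal
(3,2): flips 1 -> legal
(3,5): no bracket -> illegal
(4,2): no bracket -> illegal
(4,6): no bracket -> illegal
(5,3): no bracket -> illegal
(5,4): flips 1 -> legal
(5,6): no bracket -> illegal
(6,4): no bracket -> illegal
(6,5): flips 1 -> legal
(6,6): no bracket -> illegal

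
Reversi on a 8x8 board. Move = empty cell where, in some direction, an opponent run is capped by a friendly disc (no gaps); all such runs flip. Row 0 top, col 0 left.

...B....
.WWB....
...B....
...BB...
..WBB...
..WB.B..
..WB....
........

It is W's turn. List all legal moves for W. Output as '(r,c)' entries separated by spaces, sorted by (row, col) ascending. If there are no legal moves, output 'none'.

Answer: (1,4) (2,4) (2,5) (3,5) (4,5) (5,4) (6,4) (7,4)

Derivation:
(0,2): no bracket -> illegal
(0,4): no bracket -> illegal
(1,4): flips 1 -> legal
(2,2): no bracket -> illegal
(2,4): flips 1 -> legal
(2,5): flips 2 -> legal
(3,2): no bracket -> illegal
(3,5): flips 2 -> legal
(4,5): flips 4 -> legal
(4,6): no bracket -> illegal
(5,4): flips 1 -> legal
(5,6): no bracket -> illegal
(6,4): flips 2 -> legal
(6,5): no bracket -> illegal
(6,6): no bracket -> illegal
(7,2): no bracket -> illegal
(7,3): no bracket -> illegal
(7,4): flips 1 -> legal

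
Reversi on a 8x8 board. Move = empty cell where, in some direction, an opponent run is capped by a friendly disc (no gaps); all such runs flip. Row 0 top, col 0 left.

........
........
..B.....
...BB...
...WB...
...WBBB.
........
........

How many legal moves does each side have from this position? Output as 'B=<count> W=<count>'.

-- B to move --
(3,2): flips 1 -> legal
(4,2): flips 1 -> legal
(5,2): flips 2 -> legal
(6,2): flips 1 -> legal
(6,3): flips 2 -> legal
(6,4): no bracket -> illegal
B mobility = 5
-- W to move --
(1,1): no bracket -> illegal
(1,2): no bracket -> illegal
(1,3): no bracket -> illegal
(2,1): no bracket -> illegal
(2,3): flips 1 -> legal
(2,4): no bracket -> illegal
(2,5): flips 1 -> legal
(3,1): no bracket -> illegal
(3,2): no bracket -> illegal
(3,5): flips 1 -> legal
(4,2): no bracket -> illegal
(4,5): flips 1 -> legal
(4,6): no bracket -> illegal
(4,7): no bracket -> illegal
(5,7): flips 3 -> legal
(6,3): no bracket -> illegal
(6,4): no bracket -> illegal
(6,5): flips 1 -> legal
(6,6): no bracket -> illegal
(6,7): no bracket -> illegal
W mobility = 6

Answer: B=5 W=6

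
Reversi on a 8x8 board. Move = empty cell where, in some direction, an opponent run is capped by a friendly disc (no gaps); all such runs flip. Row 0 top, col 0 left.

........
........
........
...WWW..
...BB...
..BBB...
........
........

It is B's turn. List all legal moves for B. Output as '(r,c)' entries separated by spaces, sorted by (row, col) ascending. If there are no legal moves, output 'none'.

Answer: (2,2) (2,3) (2,4) (2,5) (2,6)

Derivation:
(2,2): flips 1 -> legal
(2,3): flips 1 -> legal
(2,4): flips 1 -> legal
(2,5): flips 1 -> legal
(2,6): flips 1 -> legal
(3,2): no bracket -> illegal
(3,6): no bracket -> illegal
(4,2): no bracket -> illegal
(4,5): no bracket -> illegal
(4,6): no bracket -> illegal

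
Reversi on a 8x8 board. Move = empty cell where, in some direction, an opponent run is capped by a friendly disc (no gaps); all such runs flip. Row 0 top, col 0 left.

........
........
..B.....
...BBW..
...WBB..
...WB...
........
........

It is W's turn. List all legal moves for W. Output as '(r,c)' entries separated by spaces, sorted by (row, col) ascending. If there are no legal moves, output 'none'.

(1,1): no bracket -> illegal
(1,2): no bracket -> illegal
(1,3): no bracket -> illegal
(2,1): no bracket -> illegal
(2,3): flips 1 -> legal
(2,4): no bracket -> illegal
(2,5): flips 1 -> legal
(3,1): no bracket -> illegal
(3,2): flips 2 -> legal
(3,6): no bracket -> illegal
(4,2): no bracket -> illegal
(4,6): flips 2 -> legal
(5,5): flips 2 -> legal
(5,6): no bracket -> illegal
(6,3): no bracket -> illegal
(6,4): no bracket -> illegal
(6,5): flips 1 -> legal

Answer: (2,3) (2,5) (3,2) (4,6) (5,5) (6,5)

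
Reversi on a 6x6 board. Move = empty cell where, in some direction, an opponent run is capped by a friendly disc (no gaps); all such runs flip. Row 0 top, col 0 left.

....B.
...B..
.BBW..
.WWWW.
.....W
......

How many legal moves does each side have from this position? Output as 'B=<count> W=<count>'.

Answer: B=6 W=5

Derivation:
-- B to move --
(1,2): no bracket -> illegal
(1,4): no bracket -> illegal
(2,0): no bracket -> illegal
(2,4): flips 1 -> legal
(2,5): no bracket -> illegal
(3,0): no bracket -> illegal
(3,5): no bracket -> illegal
(4,0): flips 1 -> legal
(4,1): flips 1 -> legal
(4,2): flips 1 -> legal
(4,3): flips 3 -> legal
(4,4): flips 1 -> legal
(5,4): no bracket -> illegal
(5,5): no bracket -> illegal
B mobility = 6
-- W to move --
(0,2): no bracket -> illegal
(0,3): flips 1 -> legal
(0,5): no bracket -> illegal
(1,0): flips 1 -> legal
(1,1): flips 2 -> legal
(1,2): flips 1 -> legal
(1,4): no bracket -> illegal
(1,5): no bracket -> illegal
(2,0): flips 2 -> legal
(2,4): no bracket -> illegal
(3,0): no bracket -> illegal
W mobility = 5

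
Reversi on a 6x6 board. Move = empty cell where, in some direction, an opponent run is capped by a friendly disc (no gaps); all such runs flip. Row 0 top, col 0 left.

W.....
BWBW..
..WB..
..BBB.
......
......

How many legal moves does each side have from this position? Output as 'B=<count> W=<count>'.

-- B to move --
(0,1): no bracket -> illegal
(0,2): no bracket -> illegal
(0,3): flips 1 -> legal
(0,4): no bracket -> illegal
(1,4): flips 1 -> legal
(2,0): no bracket -> illegal
(2,1): flips 1 -> legal
(2,4): no bracket -> illegal
(3,1): no bracket -> illegal
B mobility = 3
-- W to move --
(0,1): no bracket -> illegal
(0,2): flips 1 -> legal
(0,3): no bracket -> illegal
(1,4): no bracket -> illegal
(2,0): flips 1 -> legal
(2,1): no bracket -> illegal
(2,4): flips 1 -> legal
(2,5): no bracket -> illegal
(3,1): no bracket -> illegal
(3,5): no bracket -> illegal
(4,1): no bracket -> illegal
(4,2): flips 1 -> legal
(4,3): flips 2 -> legal
(4,4): flips 1 -> legal
(4,5): no bracket -> illegal
W mobility = 6

Answer: B=3 W=6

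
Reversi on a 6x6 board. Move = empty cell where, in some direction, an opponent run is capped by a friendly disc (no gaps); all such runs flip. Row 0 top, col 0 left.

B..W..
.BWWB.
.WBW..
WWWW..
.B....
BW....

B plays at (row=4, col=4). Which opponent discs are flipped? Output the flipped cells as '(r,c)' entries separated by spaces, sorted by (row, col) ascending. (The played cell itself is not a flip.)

Dir NW: opp run (3,3) capped by B -> flip
Dir N: first cell '.' (not opp) -> no flip
Dir NE: first cell '.' (not opp) -> no flip
Dir W: first cell '.' (not opp) -> no flip
Dir E: first cell '.' (not opp) -> no flip
Dir SW: first cell '.' (not opp) -> no flip
Dir S: first cell '.' (not opp) -> no flip
Dir SE: first cell '.' (not opp) -> no flip

Answer: (3,3)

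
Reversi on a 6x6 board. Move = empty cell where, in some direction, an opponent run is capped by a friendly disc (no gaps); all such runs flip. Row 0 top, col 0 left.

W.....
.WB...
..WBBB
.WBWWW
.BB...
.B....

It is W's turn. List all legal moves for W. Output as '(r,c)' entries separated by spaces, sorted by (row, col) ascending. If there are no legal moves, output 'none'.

(0,1): flips 2 -> legal
(0,2): flips 1 -> legal
(0,3): no bracket -> illegal
(1,3): flips 3 -> legal
(1,4): flips 1 -> legal
(1,5): flips 2 -> legal
(2,1): no bracket -> illegal
(3,0): no bracket -> illegal
(4,0): no bracket -> illegal
(4,3): no bracket -> illegal
(5,0): no bracket -> illegal
(5,2): flips 2 -> legal
(5,3): flips 1 -> legal

Answer: (0,1) (0,2) (1,3) (1,4) (1,5) (5,2) (5,3)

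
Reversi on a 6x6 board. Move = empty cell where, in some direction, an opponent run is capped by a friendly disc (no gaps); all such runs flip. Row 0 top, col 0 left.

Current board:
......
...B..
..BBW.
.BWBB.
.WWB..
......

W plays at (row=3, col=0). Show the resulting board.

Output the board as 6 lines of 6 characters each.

Answer: ......
...B..
..BBW.
WWWBB.
.WWB..
......

Derivation:
Place W at (3,0); scan 8 dirs for brackets.
Dir NW: edge -> no flip
Dir N: first cell '.' (not opp) -> no flip
Dir NE: first cell '.' (not opp) -> no flip
Dir W: edge -> no flip
Dir E: opp run (3,1) capped by W -> flip
Dir SW: edge -> no flip
Dir S: first cell '.' (not opp) -> no flip
Dir SE: first cell 'W' (not opp) -> no flip
All flips: (3,1)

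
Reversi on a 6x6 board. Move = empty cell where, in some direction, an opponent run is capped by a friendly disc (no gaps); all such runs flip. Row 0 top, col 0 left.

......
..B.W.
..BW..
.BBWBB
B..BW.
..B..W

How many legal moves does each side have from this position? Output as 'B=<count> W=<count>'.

Answer: B=6 W=9

Derivation:
-- B to move --
(0,3): no bracket -> illegal
(0,4): no bracket -> illegal
(0,5): flips 2 -> legal
(1,3): flips 2 -> legal
(1,5): no bracket -> illegal
(2,4): flips 1 -> legal
(2,5): no bracket -> illegal
(4,2): no bracket -> illegal
(4,5): flips 1 -> legal
(5,3): flips 1 -> legal
(5,4): flips 1 -> legal
B mobility = 6
-- W to move --
(0,1): flips 1 -> legal
(0,2): no bracket -> illegal
(0,3): no bracket -> illegal
(1,1): flips 1 -> legal
(1,3): no bracket -> illegal
(2,0): no bracket -> illegal
(2,1): flips 1 -> legal
(2,4): flips 1 -> legal
(2,5): no bracket -> illegal
(3,0): flips 2 -> legal
(4,1): flips 1 -> legal
(4,2): flips 1 -> legal
(4,5): flips 1 -> legal
(5,0): no bracket -> illegal
(5,1): no bracket -> illegal
(5,3): flips 1 -> legal
(5,4): no bracket -> illegal
W mobility = 9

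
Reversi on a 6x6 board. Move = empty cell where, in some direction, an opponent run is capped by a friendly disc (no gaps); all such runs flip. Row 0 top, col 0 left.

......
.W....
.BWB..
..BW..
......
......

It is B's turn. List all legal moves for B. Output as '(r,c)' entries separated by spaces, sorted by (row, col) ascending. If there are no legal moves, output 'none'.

Answer: (0,1) (1,2) (3,4) (4,3)

Derivation:
(0,0): no bracket -> illegal
(0,1): flips 1 -> legal
(0,2): no bracket -> illegal
(1,0): no bracket -> illegal
(1,2): flips 1 -> legal
(1,3): no bracket -> illegal
(2,0): no bracket -> illegal
(2,4): no bracket -> illegal
(3,1): no bracket -> illegal
(3,4): flips 1 -> legal
(4,2): no bracket -> illegal
(4,3): flips 1 -> legal
(4,4): no bracket -> illegal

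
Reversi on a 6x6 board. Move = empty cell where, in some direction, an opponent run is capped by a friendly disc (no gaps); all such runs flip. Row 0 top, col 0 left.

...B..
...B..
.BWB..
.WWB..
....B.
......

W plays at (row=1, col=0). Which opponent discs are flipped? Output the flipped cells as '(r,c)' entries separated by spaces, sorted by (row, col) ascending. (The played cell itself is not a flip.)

Dir NW: edge -> no flip
Dir N: first cell '.' (not opp) -> no flip
Dir NE: first cell '.' (not opp) -> no flip
Dir W: edge -> no flip
Dir E: first cell '.' (not opp) -> no flip
Dir SW: edge -> no flip
Dir S: first cell '.' (not opp) -> no flip
Dir SE: opp run (2,1) capped by W -> flip

Answer: (2,1)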